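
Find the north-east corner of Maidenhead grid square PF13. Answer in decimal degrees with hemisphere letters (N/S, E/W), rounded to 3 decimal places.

Field P=15, F=5: +15·20° lon, +5·10° lat → SW at lon 120°, lat -40°.
Square 1, 3: +1·2° lon, +3·1° lat → SW at lon 122°, lat -37°.
Cell spans 2° lon × 1° lat. NE corner is SW corner plus one full cell.
latitude 36.000° S, longitude 124.000° E.

36.000° S, 124.000° E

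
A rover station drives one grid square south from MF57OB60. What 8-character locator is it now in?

MF57oa69

Latitude extended square 0; −1 → -1, wraps to 9, carry into subsquare.
Latitude subsquare b = 1; −1 → 0 = a.
The longitude characters are unchanged.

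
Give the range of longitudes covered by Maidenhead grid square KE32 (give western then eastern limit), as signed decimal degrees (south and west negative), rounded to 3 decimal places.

26.000, 28.000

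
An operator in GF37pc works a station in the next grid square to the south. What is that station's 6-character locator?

Latitude subsquare c = 2; −1 → 1 = b.
The longitude characters are unchanged.

GF37pb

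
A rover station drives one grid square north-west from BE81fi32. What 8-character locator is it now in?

BE81fi23

Longitude extended square 3; −1 → 2.
Latitude extended square 2; +1 → 3.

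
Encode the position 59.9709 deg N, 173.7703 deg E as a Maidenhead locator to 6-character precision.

RO69vx

Add 180° to longitude and 90° to latitude: 353.7703, 149.9709.
Field: 353.7703/20 → 17 → R, 149.9709/10 → 14 → O; chars RO.
Square: 13.7703/2 → 6, 9.9709/1 → 9; chars 69.
Subsquare: 1.7703/0.0833333 → 21 → v, 0.9709/0.0416667 → 23 → x; chars vx.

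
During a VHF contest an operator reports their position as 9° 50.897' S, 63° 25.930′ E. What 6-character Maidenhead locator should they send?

MI10rd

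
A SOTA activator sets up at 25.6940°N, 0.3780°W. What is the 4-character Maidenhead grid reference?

Add 180° to longitude and 90° to latitude: 179.62, 115.69.
Field (20°×10°, letters A–R): 179.62/20 → 8 → I, 115.69/10 → 11 → L; chars IL.
Square (2°×1°, digits 0–9): 19.62/2 → 9, 5.69/1 → 5; chars 95.

IL95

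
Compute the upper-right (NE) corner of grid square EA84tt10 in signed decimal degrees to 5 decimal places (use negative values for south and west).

Field E=4, A=0: +4·20° lon, +0·10° lat → SW at lon -100°, lat -90°.
Square 8, 4: +8·2° lon, +4·1° lat → SW at lon -84°, lat -86°.
Subsquare t=19, t=19: +19·0.0833333° lon, +19·0.0416667° lat → SW at lon -82.4167°, lat -85.2083°.
Extended square 1, 0: +1·0.00833333° lon, +0·0.00416667° lat → SW at lon -82.4083°, lat -85.2083°.
Cell spans 0.00833333° lon × 0.00416667° lat. NE corner is SW corner plus one full cell.
latitude -85.20417, longitude -82.40000.

-85.20417, -82.40000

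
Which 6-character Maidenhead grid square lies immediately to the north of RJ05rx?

RJ06ra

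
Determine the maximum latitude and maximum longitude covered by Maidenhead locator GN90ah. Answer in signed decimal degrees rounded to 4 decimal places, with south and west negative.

40.3333, -41.9167

Field G=6, N=13: +6·20° lon, +13·10° lat → SW at lon -60°, lat 40°.
Square 9, 0: +9·2° lon, +0·1° lat → SW at lon -42°, lat 40°.
Subsquare a=0, h=7: +0·0.0833333° lon, +7·0.0416667° lat → SW at lon -42°, lat 40.2917°.
Cell spans 0.0833333° lon × 0.0416667° lat. NE corner is SW corner plus one full cell.
latitude 40.3333, longitude -41.9167.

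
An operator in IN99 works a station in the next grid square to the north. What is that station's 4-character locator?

Latitude square 9; +1 → 10, wraps to 0, carry into field.
Latitude field N = 13; +1 → 14 = O.
The longitude characters are unchanged.

IO90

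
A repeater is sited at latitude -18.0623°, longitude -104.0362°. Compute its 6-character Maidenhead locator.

DH71xw

Shift to the Maidenhead origin (180°W, 90°S): lon 75.9638, lat 71.9377.
Field: lon ⌊75.9638/20⌋ = 3 → D; lat ⌊71.9377/10⌋ = 7 → H.
Square: lon ⌊15.9638/2⌋ = 7; lat ⌊1.9377/1⌋ = 1.
Subsquare: lon ⌊1.9638/0.0833333⌋ = 23 → x; lat ⌊0.9377/0.0416667⌋ = 22 → w.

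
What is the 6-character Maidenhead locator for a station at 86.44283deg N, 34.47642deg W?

HR26sk

Offset from 180°W / 90°S: lon 145.5236°, lat 176.4428°.
Field: lon ⌊145.5236/20⌋ = 7 → H; lat ⌊176.4428/10⌋ = 17 → R.
Square: lon ⌊5.5236/2⌋ = 2; lat ⌊6.4428/1⌋ = 6.
Subsquare: lon ⌊1.5236/0.0833333⌋ = 18 → s; lat ⌊0.4428/0.0416667⌋ = 10 → k.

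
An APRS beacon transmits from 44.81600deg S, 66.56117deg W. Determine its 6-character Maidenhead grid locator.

Add 180° to longitude and 90° to latitude: 113.4388, 45.1840.
Field: lon ⌊113.4388/20⌋ = 5 → F; lat ⌊45.1840/10⌋ = 4 → E.
Square: lon ⌊13.4388/2⌋ = 6; lat ⌊5.1840/1⌋ = 5.
Subsquare: lon ⌊1.4388/0.0833333⌋ = 17 → r; lat ⌊0.1840/0.0416667⌋ = 4 → e.

FE65re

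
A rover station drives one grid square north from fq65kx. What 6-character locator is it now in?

Latitude subsquare x = 23; +1 → 24, wraps to 0 = a, carry into square.
Latitude square 5; +1 → 6.
The longitude characters are unchanged.

FQ66ka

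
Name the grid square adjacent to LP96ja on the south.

Latitude subsquare a = 0; −1 → -1, wraps to 23 = x, carry into square.
Latitude square 6; −1 → 5.
The longitude characters are unchanged.

LP95jx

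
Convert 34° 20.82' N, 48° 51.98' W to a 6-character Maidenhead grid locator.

GM54ni

Shift to the Maidenhead origin (180°W, 90°S): lon 131.1337, lat 124.3470.
Field: lon ⌊131.1337/20⌋ = 6 → G; lat ⌊124.3470/10⌋ = 12 → M.
Square: lon ⌊11.1337/2⌋ = 5; lat ⌊4.3470/1⌋ = 4.
Subsquare: lon ⌊1.1337/0.0833333⌋ = 13 → n; lat ⌊0.3470/0.0416667⌋ = 8 → i.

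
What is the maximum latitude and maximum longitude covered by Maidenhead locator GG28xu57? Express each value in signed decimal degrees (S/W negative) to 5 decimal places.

-21.13333, -54.03333

Field G=6, G=6: +6·20° lon, +6·10° lat → SW at lon -60°, lat -30°.
Square 2, 8: +2·2° lon, +8·1° lat → SW at lon -56°, lat -22°.
Subsquare x=23, u=20: +23·0.0833333° lon, +20·0.0416667° lat → SW at lon -54.0833°, lat -21.1667°.
Extended square 5, 7: +5·0.00833333° lon, +7·0.00416667° lat → SW at lon -54.0417°, lat -21.1375°.
Cell spans 0.00833333° lon × 0.00416667° lat. NE corner is SW corner plus one full cell.
latitude -21.13333, longitude -54.03333.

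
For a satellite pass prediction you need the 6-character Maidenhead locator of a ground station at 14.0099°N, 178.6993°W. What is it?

Shift to the Maidenhead origin (180°W, 90°S): lon 1.3007, lat 104.0099.
Field: lon ⌊1.3007/20⌋ = 0 → A; lat ⌊104.0099/10⌋ = 10 → K.
Square: lon ⌊1.3007/2⌋ = 0; lat ⌊4.0099/1⌋ = 4.
Subsquare: lon ⌊1.3007/0.0833333⌋ = 15 → p; lat ⌊0.0099/0.0416667⌋ = 0 → a.

AK04pa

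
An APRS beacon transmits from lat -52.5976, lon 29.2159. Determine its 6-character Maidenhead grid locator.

KD47oj

Shift to the Maidenhead origin (180°W, 90°S): lon 209.2159, lat 37.4024.
Field (20°×10°, letters A–R): 209.2159/20 → 10 → K, 37.4024/10 → 3 → D; chars KD.
Square (2°×1°, digits 0–9): 9.2159/2 → 4, 7.4024/1 → 7; chars 47.
Subsquare (5′×2.5′, letters a–x): 1.2159/0.0833333 → 14 → o, 0.4024/0.0416667 → 9 → j; chars oj.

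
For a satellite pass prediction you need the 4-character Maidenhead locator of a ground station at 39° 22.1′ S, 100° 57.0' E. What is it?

Shift to the Maidenhead origin (180°W, 90°S): lon 280.95, lat 50.63.
Field (20°×10°, letters A–R): lon ⌊280.95/20⌋ = 14 → O; lat ⌊50.63/10⌋ = 5 → F.
Square (2°×1°, digits 0–9): lon ⌊0.95/2⌋ = 0; lat ⌊0.63/1⌋ = 0.

OF00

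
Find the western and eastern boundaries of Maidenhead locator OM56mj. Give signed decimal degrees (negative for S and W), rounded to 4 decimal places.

Field O=14, M=12: +14·20° lon, +12·10° lat → SW at lon 100°, lat 30°.
Square 5, 6: +5·2° lon, +6·1° lat → SW at lon 110°, lat 36°.
Subsquare m=12, j=9: +12·0.0833333° lon, +9·0.0416667° lat → SW at lon 111°, lat 36.375°.
Cell spans 0.0833333° lon × 0.0416667° lat.
west 111.0000, east 111.0833.

111.0000, 111.0833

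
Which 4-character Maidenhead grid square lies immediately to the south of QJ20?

Latitude square 0; −1 → -1, wraps to 9, carry into field.
Latitude field J = 9; −1 → 8 = I.
The longitude characters are unchanged.

QI29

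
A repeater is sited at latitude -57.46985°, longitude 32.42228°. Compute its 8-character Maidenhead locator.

Shift to the Maidenhead origin (180°W, 90°S): lon 212.42228, lat 32.53015.
Field: lon ⌊212.42228/20⌋ = 10 → K; lat ⌊32.53015/10⌋ = 3 → D.
Square: lon ⌊12.42228/2⌋ = 6; lat ⌊2.53015/1⌋ = 2.
Subsquare: lon ⌊0.42228/0.0833333⌋ = 5 → f; lat ⌊0.53015/0.0416667⌋ = 12 → m.
Extended square: lon ⌊0.00561/0.00833333⌋ = 0; lat ⌊0.03015/0.00416667⌋ = 7.

KD62fm07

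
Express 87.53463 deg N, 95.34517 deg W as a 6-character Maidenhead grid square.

ER27hm

Shift to the Maidenhead origin (180°W, 90°S): lon 84.6548, lat 177.5346.
Field: lon ⌊84.6548/20⌋ = 4 → E; lat ⌊177.5346/10⌋ = 17 → R.
Square: lon ⌊4.6548/2⌋ = 2; lat ⌊7.5346/1⌋ = 7.
Subsquare: lon ⌊0.6548/0.0833333⌋ = 7 → h; lat ⌊0.5346/0.0416667⌋ = 12 → m.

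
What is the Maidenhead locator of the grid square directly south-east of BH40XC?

Longitude subsquare x = 23; +1 → 24, wraps to 0 = a, carry into square.
Longitude square 4; +1 → 5.
Latitude subsquare c = 2; −1 → 1 = b.

BH50ab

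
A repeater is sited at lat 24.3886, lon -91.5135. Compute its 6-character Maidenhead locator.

EL44fj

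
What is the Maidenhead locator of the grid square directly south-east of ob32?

OB41

Longitude square 3; +1 → 4.
Latitude square 2; −1 → 1.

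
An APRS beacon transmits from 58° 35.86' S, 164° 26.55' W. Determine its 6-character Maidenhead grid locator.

AD71sj

Shift to the Maidenhead origin (180°W, 90°S): lon 15.5575, lat 31.4023.
Field: lon ⌊15.5575/20⌋ = 0 → A; lat ⌊31.4023/10⌋ = 3 → D.
Square: lon ⌊15.5575/2⌋ = 7; lat ⌊1.4023/1⌋ = 1.
Subsquare: lon ⌊1.5575/0.0833333⌋ = 18 → s; lat ⌊0.4023/0.0416667⌋ = 9 → j.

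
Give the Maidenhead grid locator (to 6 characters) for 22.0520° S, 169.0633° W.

AG57lw

Add 180° to longitude and 90° to latitude: 10.9367, 67.9480.
Field: lon ⌊10.9367/20⌋ = 0 → A; lat ⌊67.9480/10⌋ = 6 → G.
Square: lon ⌊10.9367/2⌋ = 5; lat ⌊7.9480/1⌋ = 7.
Subsquare: lon ⌊0.9367/0.0833333⌋ = 11 → l; lat ⌊0.9480/0.0416667⌋ = 22 → w.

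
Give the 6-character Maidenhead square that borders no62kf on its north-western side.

Longitude subsquare k = 10; −1 → 9 = j.
Latitude subsquare f = 5; +1 → 6 = g.

NO62jg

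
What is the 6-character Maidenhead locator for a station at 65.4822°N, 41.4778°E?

LP05rl

Shift to the Maidenhead origin (180°W, 90°S): lon 221.4778, lat 155.4822.
Field: lon ⌊221.4778/20⌋ = 11 → L; lat ⌊155.4822/10⌋ = 15 → P.
Square: lon ⌊1.4778/2⌋ = 0; lat ⌊5.4822/1⌋ = 5.
Subsquare: lon ⌊1.4778/0.0833333⌋ = 17 → r; lat ⌊0.4822/0.0416667⌋ = 11 → l.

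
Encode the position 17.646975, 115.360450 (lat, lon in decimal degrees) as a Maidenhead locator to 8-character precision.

OK77qp35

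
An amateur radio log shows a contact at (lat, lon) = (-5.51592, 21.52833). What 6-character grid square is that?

KI04sl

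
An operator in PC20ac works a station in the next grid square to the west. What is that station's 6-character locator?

PC10xc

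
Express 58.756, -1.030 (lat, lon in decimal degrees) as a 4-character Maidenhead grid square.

Add 180° to longitude and 90° to latitude: 178.97, 148.76.
Field: 178.97/20 → 8 → I, 148.76/10 → 14 → O; chars IO.
Square: 18.97/2 → 9, 8.76/1 → 8; chars 98.

IO98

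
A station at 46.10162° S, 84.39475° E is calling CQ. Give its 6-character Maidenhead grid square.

Offset from 180°W / 90°S: lon 264.3947°, lat 43.8984°.
Field: 264.3947/20 → 13 → N, 43.8984/10 → 4 → E; chars NE.
Square: 4.3947/2 → 2, 3.8984/1 → 3; chars 23.
Subsquare: 0.3947/0.0833333 → 4 → e, 0.8984/0.0416667 → 21 → v; chars ev.

NE23ev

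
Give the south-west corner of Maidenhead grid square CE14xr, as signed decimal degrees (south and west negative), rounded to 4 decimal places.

Field C=2, E=4: +2·20° lon, +4·10° lat → SW at lon -140°, lat -50°.
Square 1, 4: +1·2° lon, +4·1° lat → SW at lon -138°, lat -46°.
Subsquare x=23, r=17: +23·0.0833333° lon, +17·0.0416667° lat → SW at lon -136.083°, lat -45.2917°.
latitude -45.2917, longitude -136.0833.

-45.2917, -136.0833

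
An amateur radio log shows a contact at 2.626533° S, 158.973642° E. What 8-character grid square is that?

Add 180° to longitude and 90° to latitude: 338.97364, 87.37347.
Field: 338.97364/20 → 16 → Q, 87.37347/10 → 8 → I; chars QI.
Square: 18.97364/2 → 9, 7.37347/1 → 7; chars 97.
Subsquare: 0.97364/0.0833333 → 11 → l, 0.37347/0.0416667 → 8 → i; chars li.
Extended square: 0.05698/0.00833333 → 6, 0.04013/0.00416667 → 9; chars 69.

QI97li69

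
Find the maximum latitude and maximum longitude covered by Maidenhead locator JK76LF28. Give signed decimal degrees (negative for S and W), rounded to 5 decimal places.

16.24583, 14.94167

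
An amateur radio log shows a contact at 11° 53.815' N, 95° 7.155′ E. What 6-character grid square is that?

NK71nv

Offset from 180°W / 90°S: lon 275.1192°, lat 101.8969°.
Field: lon ⌊275.1192/20⌋ = 13 → N; lat ⌊101.8969/10⌋ = 10 → K.
Square: lon ⌊15.1192/2⌋ = 7; lat ⌊1.8969/1⌋ = 1.
Subsquare: lon ⌊1.1192/0.0833333⌋ = 13 → n; lat ⌊0.8969/0.0416667⌋ = 21 → v.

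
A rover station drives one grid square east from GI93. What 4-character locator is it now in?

HI03

Longitude square 9; +1 → 10, wraps to 0, carry into field.
Longitude field G = 6; +1 → 7 = H.
The latitude characters are unchanged.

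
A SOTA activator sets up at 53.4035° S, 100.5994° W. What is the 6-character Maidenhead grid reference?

DD96qo

Shift to the Maidenhead origin (180°W, 90°S): lon 79.4006, lat 36.5965.
Field: 79.4006/20 → 3 → D, 36.5965/10 → 3 → D; chars DD.
Square: 19.4006/2 → 9, 6.5965/1 → 6; chars 96.
Subsquare: 1.4006/0.0833333 → 16 → q, 0.5965/0.0416667 → 14 → o; chars qo.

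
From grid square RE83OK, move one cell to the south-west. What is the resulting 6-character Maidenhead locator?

Longitude subsquare o = 14; −1 → 13 = n.
Latitude subsquare k = 10; −1 → 9 = j.

RE83nj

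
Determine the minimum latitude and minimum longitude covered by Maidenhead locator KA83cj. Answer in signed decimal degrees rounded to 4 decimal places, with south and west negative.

Field K=10, A=0: +10·20° lon, +0·10° lat → SW at lon 20°, lat -90°.
Square 8, 3: +8·2° lon, +3·1° lat → SW at lon 36°, lat -87°.
Subsquare c=2, j=9: +2·0.0833333° lon, +9·0.0416667° lat → SW at lon 36.1667°, lat -86.625°.
latitude -86.6250, longitude 36.1667.

-86.6250, 36.1667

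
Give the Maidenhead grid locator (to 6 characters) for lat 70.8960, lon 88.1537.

NQ40bv

Add 180° to longitude and 90° to latitude: 268.1537, 160.8960.
Field: 268.1537/20 → 13 → N, 160.8960/10 → 16 → Q; chars NQ.
Square: 8.1537/2 → 4, 0.8960/1 → 0; chars 40.
Subsquare: 0.1537/0.0833333 → 1 → b, 0.8960/0.0416667 → 21 → v; chars bv.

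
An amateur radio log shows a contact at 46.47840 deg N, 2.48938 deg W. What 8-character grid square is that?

Offset from 180°W / 90°S: lon 177.51062°, lat 136.47840°.
Field: lon ⌊177.51062/20⌋ = 8 → I; lat ⌊136.47840/10⌋ = 13 → N.
Square: lon ⌊17.51062/2⌋ = 8; lat ⌊6.47840/1⌋ = 6.
Subsquare: lon ⌊1.51062/0.0833333⌋ = 18 → s; lat ⌊0.47840/0.0416667⌋ = 11 → l.
Extended square: lon ⌊0.01062/0.00833333⌋ = 1; lat ⌊0.02007/0.00416667⌋ = 4.

IN86sl14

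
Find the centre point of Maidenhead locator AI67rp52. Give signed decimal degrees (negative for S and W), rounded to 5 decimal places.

-2.36458, -166.53750

Field A=0, I=8: +0·20° lon, +8·10° lat → SW at lon -180°, lat -10°.
Square 6, 7: +6·2° lon, +7·1° lat → SW at lon -168°, lat -3°.
Subsquare r=17, p=15: +17·0.0833333° lon, +15·0.0416667° lat → SW at lon -166.583°, lat -2.375°.
Extended square 5, 2: +5·0.00833333° lon, +2·0.00416667° lat → SW at lon -166.542°, lat -2.36667°.
Cell spans 0.00833333° lon × 0.00416667° lat. Centre is SW corner plus half of each.
latitude -2.36458, longitude -166.53750.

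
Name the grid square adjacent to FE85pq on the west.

Longitude subsquare p = 15; −1 → 14 = o.
The latitude characters are unchanged.

FE85oq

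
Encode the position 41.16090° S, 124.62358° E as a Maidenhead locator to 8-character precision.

PE28hu41

Shift to the Maidenhead origin (180°W, 90°S): lon 304.62358, lat 48.83910.
Field: 304.62358/20 → 15 → P, 48.83910/10 → 4 → E; chars PE.
Square: 4.62358/2 → 2, 8.83910/1 → 8; chars 28.
Subsquare: 0.62358/0.0833333 → 7 → h, 0.83910/0.0416667 → 20 → u; chars hu.
Extended square: 0.04025/0.00833333 → 4, 0.00577/0.00416667 → 1; chars 41.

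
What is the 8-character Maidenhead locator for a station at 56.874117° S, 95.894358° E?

ND73wd70

Shift to the Maidenhead origin (180°W, 90°S): lon 275.89436, lat 33.12588.
Field: 275.89436/20 → 13 → N, 33.12588/10 → 3 → D; chars ND.
Square: 15.89436/2 → 7, 3.12588/1 → 3; chars 73.
Subsquare: 1.89436/0.0833333 → 22 → w, 0.12588/0.0416667 → 3 → d; chars wd.
Extended square: 0.06102/0.00833333 → 7, 0.00088/0.00416667 → 0; chars 70.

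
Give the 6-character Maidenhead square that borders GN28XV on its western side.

GN28wv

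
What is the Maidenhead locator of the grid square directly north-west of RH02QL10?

RH02ql01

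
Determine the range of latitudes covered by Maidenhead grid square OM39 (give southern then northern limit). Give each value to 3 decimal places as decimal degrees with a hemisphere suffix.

Field O=14, M=12: +14·20° lon, +12·10° lat → SW at lon 100°, lat 30°.
Square 3, 9: +3·2° lon, +9·1° lat → SW at lon 106°, lat 39°.
Cell spans 2° lon × 1° lat.
south 39.000° N, north 40.000° N.

39.000° N, 40.000° N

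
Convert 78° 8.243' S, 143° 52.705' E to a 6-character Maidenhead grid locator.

QB11wu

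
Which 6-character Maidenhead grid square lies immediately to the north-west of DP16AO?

DP06xp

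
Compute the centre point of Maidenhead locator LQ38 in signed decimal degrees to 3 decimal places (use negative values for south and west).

Field L=11, Q=16: +11·20° lon, +16·10° lat → SW at lon 40°, lat 70°.
Square 3, 8: +3·2° lon, +8·1° lat → SW at lon 46°, lat 78°.
Cell spans 2° lon × 1° lat. Centre is SW corner plus half of each.
latitude 78.500, longitude 47.000.

78.500, 47.000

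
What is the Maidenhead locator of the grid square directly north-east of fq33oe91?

FQ33pe02

Longitude extended square 9; +1 → 10, wraps to 0, carry into subsquare.
Longitude subsquare o = 14; +1 → 15 = p.
Latitude extended square 1; +1 → 2.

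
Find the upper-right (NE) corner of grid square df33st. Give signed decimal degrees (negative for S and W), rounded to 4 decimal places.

-36.1667, -112.4167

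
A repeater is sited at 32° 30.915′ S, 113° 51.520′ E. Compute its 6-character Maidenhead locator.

OF67wl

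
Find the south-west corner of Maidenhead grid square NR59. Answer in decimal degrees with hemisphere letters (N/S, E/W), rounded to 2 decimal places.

89.00° N, 90.00° E

Field N=13, R=17: +13·20° lon, +17·10° lat → SW at lon 80°, lat 80°.
Square 5, 9: +5·2° lon, +9·1° lat → SW at lon 90°, lat 89°.
latitude 89.00° N, longitude 90.00° E.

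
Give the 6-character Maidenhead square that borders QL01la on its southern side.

QL00lx

Latitude subsquare a = 0; −1 → -1, wraps to 23 = x, carry into square.
Latitude square 1; −1 → 0.
The longitude characters are unchanged.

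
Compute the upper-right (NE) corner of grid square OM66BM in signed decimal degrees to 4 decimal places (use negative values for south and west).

36.5417, 112.1667

Field O=14, M=12: +14·20° lon, +12·10° lat → SW at lon 100°, lat 30°.
Square 6, 6: +6·2° lon, +6·1° lat → SW at lon 112°, lat 36°.
Subsquare b=1, m=12: +1·0.0833333° lon, +12·0.0416667° lat → SW at lon 112.083°, lat 36.5°.
Cell spans 0.0833333° lon × 0.0416667° lat. NE corner is SW corner plus one full cell.
latitude 36.5417, longitude 112.1667.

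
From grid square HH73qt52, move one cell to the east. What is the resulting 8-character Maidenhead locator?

HH73qt62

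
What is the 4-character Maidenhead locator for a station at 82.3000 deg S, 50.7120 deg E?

LA57

Offset from 180°W / 90°S: lon 230.71°, lat 7.70°.
Field: lon ⌊230.71/20⌋ = 11 → L; lat ⌊7.70/10⌋ = 0 → A.
Square: lon ⌊10.71/2⌋ = 5; lat ⌊7.70/1⌋ = 7.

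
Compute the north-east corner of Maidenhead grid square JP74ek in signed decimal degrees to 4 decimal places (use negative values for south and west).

64.4583, 14.4167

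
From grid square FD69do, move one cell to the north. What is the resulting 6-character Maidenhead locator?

Latitude subsquare o = 14; +1 → 15 = p.
The longitude characters are unchanged.

FD69dp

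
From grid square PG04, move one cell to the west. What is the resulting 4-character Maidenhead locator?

Longitude square 0; −1 → -1, wraps to 9, carry into field.
Longitude field P = 15; −1 → 14 = O.
The latitude characters are unchanged.

OG94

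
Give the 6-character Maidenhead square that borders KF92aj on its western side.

KF82xj

Longitude subsquare a = 0; −1 → -1, wraps to 23 = x, carry into square.
Longitude square 9; −1 → 8.
The latitude characters are unchanged.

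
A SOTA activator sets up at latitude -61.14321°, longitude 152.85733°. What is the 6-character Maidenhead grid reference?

Shift to the Maidenhead origin (180°W, 90°S): lon 332.8573, lat 28.8568.
Field (20°×10°, letters A–R): 332.8573/20 → 16 → Q, 28.8568/10 → 2 → C; chars QC.
Square (2°×1°, digits 0–9): 12.8573/2 → 6, 8.8568/1 → 8; chars 68.
Subsquare (5′×2.5′, letters a–x): 0.8573/0.0833333 → 10 → k, 0.8568/0.0416667 → 20 → u; chars ku.

QC68ku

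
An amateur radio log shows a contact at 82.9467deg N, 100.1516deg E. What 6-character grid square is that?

Add 180° to longitude and 90° to latitude: 280.1516, 172.9467.
Field (20°×10°, letters A–R): 280.1516/20 → 14 → O, 172.9467/10 → 17 → R; chars OR.
Square (2°×1°, digits 0–9): 0.1516/2 → 0, 2.9467/1 → 2; chars 02.
Subsquare (5′×2.5′, letters a–x): 0.1516/0.0833333 → 1 → b, 0.9467/0.0416667 → 22 → w; chars bw.

OR02bw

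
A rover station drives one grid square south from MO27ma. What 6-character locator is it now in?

MO26mx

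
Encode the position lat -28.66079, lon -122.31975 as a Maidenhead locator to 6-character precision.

Add 180° to longitude and 90° to latitude: 57.6803, 61.3392.
Field: 57.6803/20 → 2 → C, 61.3392/10 → 6 → G; chars CG.
Square: 17.6803/2 → 8, 1.3392/1 → 1; chars 81.
Subsquare: 1.6803/0.0833333 → 20 → u, 0.3392/0.0416667 → 8 → i; chars ui.

CG81ui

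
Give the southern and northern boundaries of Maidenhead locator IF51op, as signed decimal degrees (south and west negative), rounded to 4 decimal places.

Field I=8, F=5: +8·20° lon, +5·10° lat → SW at lon -20°, lat -40°.
Square 5, 1: +5·2° lon, +1·1° lat → SW at lon -10°, lat -39°.
Subsquare o=14, p=15: +14·0.0833333° lon, +15·0.0416667° lat → SW at lon -8.83333°, lat -38.375°.
Cell spans 0.0833333° lon × 0.0416667° lat.
south -38.3750, north -38.3333.

-38.3750, -38.3333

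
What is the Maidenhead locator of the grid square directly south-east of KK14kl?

Longitude subsquare k = 10; +1 → 11 = l.
Latitude subsquare l = 11; −1 → 10 = k.

KK14lk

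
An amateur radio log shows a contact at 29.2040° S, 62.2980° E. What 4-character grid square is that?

MG10

Offset from 180°W / 90°S: lon 242.30°, lat 60.80°.
Field: lon ⌊242.30/20⌋ = 12 → M; lat ⌊60.80/10⌋ = 6 → G.
Square: lon ⌊2.30/2⌋ = 1; lat ⌊0.80/1⌋ = 0.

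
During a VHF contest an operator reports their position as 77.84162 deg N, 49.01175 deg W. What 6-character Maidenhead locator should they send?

GQ57lu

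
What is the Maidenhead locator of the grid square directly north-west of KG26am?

KG16xn

Longitude subsquare a = 0; −1 → -1, wraps to 23 = x, carry into square.
Longitude square 2; −1 → 1.
Latitude subsquare m = 12; +1 → 13 = n.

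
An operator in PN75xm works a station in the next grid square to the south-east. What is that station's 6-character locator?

Longitude subsquare x = 23; +1 → 24, wraps to 0 = a, carry into square.
Longitude square 7; +1 → 8.
Latitude subsquare m = 12; −1 → 11 = l.

PN85al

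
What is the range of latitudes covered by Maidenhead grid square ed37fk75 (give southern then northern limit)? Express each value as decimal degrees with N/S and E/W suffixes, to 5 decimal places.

52.56250° S, 52.55833° S

Field E=4, D=3: +4·20° lon, +3·10° lat → SW at lon -100°, lat -60°.
Square 3, 7: +3·2° lon, +7·1° lat → SW at lon -94°, lat -53°.
Subsquare f=5, k=10: +5·0.0833333° lon, +10·0.0416667° lat → SW at lon -93.5833°, lat -52.5833°.
Extended square 7, 5: +7·0.00833333° lon, +5·0.00416667° lat → SW at lon -93.525°, lat -52.5625°.
Cell spans 0.00833333° lon × 0.00416667° lat.
south 52.56250° S, north 52.55833° S.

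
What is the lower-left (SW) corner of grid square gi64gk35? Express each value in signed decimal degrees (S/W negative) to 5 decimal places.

-5.56250, -47.47500

Field G=6, I=8: +6·20° lon, +8·10° lat → SW at lon -60°, lat -10°.
Square 6, 4: +6·2° lon, +4·1° lat → SW at lon -48°, lat -6°.
Subsquare g=6, k=10: +6·0.0833333° lon, +10·0.0416667° lat → SW at lon -47.5°, lat -5.58333°.
Extended square 3, 5: +3·0.00833333° lon, +5·0.00416667° lat → SW at lon -47.475°, lat -5.5625°.
latitude -5.56250, longitude -47.47500.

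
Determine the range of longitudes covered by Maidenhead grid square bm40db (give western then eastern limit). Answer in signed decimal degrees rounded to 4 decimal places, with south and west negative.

Field B=1, M=12: +1·20° lon, +12·10° lat → SW at lon -160°, lat 30°.
Square 4, 0: +4·2° lon, +0·1° lat → SW at lon -152°, lat 30°.
Subsquare d=3, b=1: +3·0.0833333° lon, +1·0.0416667° lat → SW at lon -151.75°, lat 30.0417°.
Cell spans 0.0833333° lon × 0.0416667° lat.
west -151.7500, east -151.6667.

-151.7500, -151.6667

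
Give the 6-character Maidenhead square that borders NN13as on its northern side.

NN13at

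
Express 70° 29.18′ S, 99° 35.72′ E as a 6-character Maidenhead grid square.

NB99tm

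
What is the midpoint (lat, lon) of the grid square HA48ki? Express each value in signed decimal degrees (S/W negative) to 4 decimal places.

-81.6458, -31.1250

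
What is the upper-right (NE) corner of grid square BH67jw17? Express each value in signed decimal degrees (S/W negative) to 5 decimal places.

-12.05000, -147.23333

Field B=1, H=7: +1·20° lon, +7·10° lat → SW at lon -160°, lat -20°.
Square 6, 7: +6·2° lon, +7·1° lat → SW at lon -148°, lat -13°.
Subsquare j=9, w=22: +9·0.0833333° lon, +22·0.0416667° lat → SW at lon -147.25°, lat -12.0833°.
Extended square 1, 7: +1·0.00833333° lon, +7·0.00416667° lat → SW at lon -147.242°, lat -12.0542°.
Cell spans 0.00833333° lon × 0.00416667° lat. NE corner is SW corner plus one full cell.
latitude -12.05000, longitude -147.23333.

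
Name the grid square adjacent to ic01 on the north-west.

HC92

Longitude square 0; −1 → -1, wraps to 9, carry into field.
Longitude field I = 8; −1 → 7 = H.
Latitude square 1; +1 → 2.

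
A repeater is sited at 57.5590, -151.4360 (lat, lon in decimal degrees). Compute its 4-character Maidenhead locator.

BO47

Offset from 180°W / 90°S: lon 28.56°, lat 147.56°.
Field: lon ⌊28.56/20⌋ = 1 → B; lat ⌊147.56/10⌋ = 14 → O.
Square: lon ⌊8.56/2⌋ = 4; lat ⌊7.56/1⌋ = 7.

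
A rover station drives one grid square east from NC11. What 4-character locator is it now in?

Longitude square 1; +1 → 2.
The latitude characters are unchanged.

NC21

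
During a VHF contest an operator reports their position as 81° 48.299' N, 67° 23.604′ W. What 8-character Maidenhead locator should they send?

Add 180° to longitude and 90° to latitude: 112.60660, 171.80498.
Field (20°×10°, letters A–R): lon ⌊112.60660/20⌋ = 5 → F; lat ⌊171.80498/10⌋ = 17 → R.
Square (2°×1°, digits 0–9): lon ⌊12.60660/2⌋ = 6; lat ⌊1.80498/1⌋ = 1.
Subsquare (5′×2.5′, letters a–x): lon ⌊0.60660/0.0833333⌋ = 7 → h; lat ⌊0.80498/0.0416667⌋ = 19 → t.
Extended square (30″×15″, digits 0–9): lon ⌊0.02327/0.00833333⌋ = 2; lat ⌊0.01332/0.00416667⌋ = 3.

FR61ht23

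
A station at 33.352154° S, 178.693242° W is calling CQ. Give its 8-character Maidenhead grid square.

AF06pp65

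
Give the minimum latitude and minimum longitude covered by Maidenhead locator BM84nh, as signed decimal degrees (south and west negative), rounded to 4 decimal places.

Field B=1, M=12: +1·20° lon, +12·10° lat → SW at lon -160°, lat 30°.
Square 8, 4: +8·2° lon, +4·1° lat → SW at lon -144°, lat 34°.
Subsquare n=13, h=7: +13·0.0833333° lon, +7·0.0416667° lat → SW at lon -142.917°, lat 34.2917°.
latitude 34.2917, longitude -142.9167.

34.2917, -142.9167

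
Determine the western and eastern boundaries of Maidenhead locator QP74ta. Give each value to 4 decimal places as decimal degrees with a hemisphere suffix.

Field Q=16, P=15: +16·20° lon, +15·10° lat → SW at lon 140°, lat 60°.
Square 7, 4: +7·2° lon, +4·1° lat → SW at lon 154°, lat 64°.
Subsquare t=19, a=0: +19·0.0833333° lon, +0·0.0416667° lat → SW at lon 155.583°, lat 64°.
Cell spans 0.0833333° lon × 0.0416667° lat.
west 155.5833° E, east 155.6667° E.

155.5833° E, 155.6667° E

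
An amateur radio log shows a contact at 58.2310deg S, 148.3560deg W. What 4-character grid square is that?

BD51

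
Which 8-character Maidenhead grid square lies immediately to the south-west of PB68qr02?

PB68pr91

Longitude extended square 0; −1 → -1, wraps to 9, carry into subsquare.
Longitude subsquare q = 16; −1 → 15 = p.
Latitude extended square 2; −1 → 1.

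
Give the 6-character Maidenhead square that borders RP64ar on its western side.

Longitude subsquare a = 0; −1 → -1, wraps to 23 = x, carry into square.
Longitude square 6; −1 → 5.
The latitude characters are unchanged.

RP54xr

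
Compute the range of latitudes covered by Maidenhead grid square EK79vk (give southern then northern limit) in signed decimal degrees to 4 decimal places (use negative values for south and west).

19.4167, 19.4583

Field E=4, K=10: +4·20° lon, +10·10° lat → SW at lon -100°, lat 10°.
Square 7, 9: +7·2° lon, +9·1° lat → SW at lon -86°, lat 19°.
Subsquare v=21, k=10: +21·0.0833333° lon, +10·0.0416667° lat → SW at lon -84.25°, lat 19.4167°.
Cell spans 0.0833333° lon × 0.0416667° lat.
south 19.4167, north 19.4583.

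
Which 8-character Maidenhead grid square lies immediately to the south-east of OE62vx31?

OE62vx40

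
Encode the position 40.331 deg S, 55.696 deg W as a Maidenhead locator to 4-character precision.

GE29

Offset from 180°W / 90°S: lon 124.30°, lat 49.67°.
Field: lon ⌊124.30/20⌋ = 6 → G; lat ⌊49.67/10⌋ = 4 → E.
Square: lon ⌊4.30/2⌋ = 2; lat ⌊9.67/1⌋ = 9.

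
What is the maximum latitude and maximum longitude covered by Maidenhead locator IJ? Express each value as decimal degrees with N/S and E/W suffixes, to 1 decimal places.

Field I=8, J=9: +8·20° lon, +9·10° lat → SW at lon -20°, lat 0°.
Cell spans 20° lon × 10° lat. NE corner is SW corner plus one full cell.
latitude 10.0° N, longitude 0.0° E.

10.0° N, 0.0° E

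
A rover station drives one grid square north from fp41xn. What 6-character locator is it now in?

Latitude subsquare n = 13; +1 → 14 = o.
The longitude characters are unchanged.

FP41xo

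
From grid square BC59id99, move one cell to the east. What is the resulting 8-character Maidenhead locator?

BC59jd09

Longitude extended square 9; +1 → 10, wraps to 0, carry into subsquare.
Longitude subsquare i = 8; +1 → 9 = j.
The latitude characters are unchanged.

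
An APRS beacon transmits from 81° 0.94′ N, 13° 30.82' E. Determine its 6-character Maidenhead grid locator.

JR61sa

Add 180° to longitude and 90° to latitude: 193.5137, 171.0157.
Field: 193.5137/20 → 9 → J, 171.0157/10 → 17 → R; chars JR.
Square: 13.5137/2 → 6, 1.0157/1 → 1; chars 61.
Subsquare: 1.5137/0.0833333 → 18 → s, 0.0157/0.0416667 → 0 → a; chars sa.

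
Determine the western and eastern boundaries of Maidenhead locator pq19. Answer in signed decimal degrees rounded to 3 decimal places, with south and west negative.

122.000, 124.000

Field P=15, Q=16: +15·20° lon, +16·10° lat → SW at lon 120°, lat 70°.
Square 1, 9: +1·2° lon, +9·1° lat → SW at lon 122°, lat 79°.
Cell spans 2° lon × 1° lat.
west 122.000, east 124.000.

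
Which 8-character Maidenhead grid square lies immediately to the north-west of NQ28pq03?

NQ28oq94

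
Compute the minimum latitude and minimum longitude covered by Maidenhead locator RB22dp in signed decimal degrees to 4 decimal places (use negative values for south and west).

-77.3750, 164.2500

Field R=17, B=1: +17·20° lon, +1·10° lat → SW at lon 160°, lat -80°.
Square 2, 2: +2·2° lon, +2·1° lat → SW at lon 164°, lat -78°.
Subsquare d=3, p=15: +3·0.0833333° lon, +15·0.0416667° lat → SW at lon 164.25°, lat -77.375°.
latitude -77.3750, longitude 164.2500.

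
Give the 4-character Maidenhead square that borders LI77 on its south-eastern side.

Longitude square 7; +1 → 8.
Latitude square 7; −1 → 6.

LI86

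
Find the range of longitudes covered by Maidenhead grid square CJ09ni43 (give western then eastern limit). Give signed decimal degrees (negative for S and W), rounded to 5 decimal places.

Field C=2, J=9: +2·20° lon, +9·10° lat → SW at lon -140°, lat 0°.
Square 0, 9: +0·2° lon, +9·1° lat → SW at lon -140°, lat 9°.
Subsquare n=13, i=8: +13·0.0833333° lon, +8·0.0416667° lat → SW at lon -138.917°, lat 9.33333°.
Extended square 4, 3: +4·0.00833333° lon, +3·0.00416667° lat → SW at lon -138.883°, lat 9.34583°.
Cell spans 0.00833333° lon × 0.00416667° lat.
west -138.88333, east -138.87500.

-138.88333, -138.87500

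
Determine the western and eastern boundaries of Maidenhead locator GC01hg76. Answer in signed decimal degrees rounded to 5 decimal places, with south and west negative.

-59.35833, -59.35000

Field G=6, C=2: +6·20° lon, +2·10° lat → SW at lon -60°, lat -70°.
Square 0, 1: +0·2° lon, +1·1° lat → SW at lon -60°, lat -69°.
Subsquare h=7, g=6: +7·0.0833333° lon, +6·0.0416667° lat → SW at lon -59.4167°, lat -68.75°.
Extended square 7, 6: +7·0.00833333° lon, +6·0.00416667° lat → SW at lon -59.3583°, lat -68.725°.
Cell spans 0.00833333° lon × 0.00416667° lat.
west -59.35833, east -59.35000.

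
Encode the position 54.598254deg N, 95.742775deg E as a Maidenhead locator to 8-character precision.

NO74uo93

Add 180° to longitude and 90° to latitude: 275.74277, 144.59825.
Field: lon ⌊275.74277/20⌋ = 13 → N; lat ⌊144.59825/10⌋ = 14 → O.
Square: lon ⌊15.74277/2⌋ = 7; lat ⌊4.59825/1⌋ = 4.
Subsquare: lon ⌊1.74277/0.0833333⌋ = 20 → u; lat ⌊0.59825/0.0416667⌋ = 14 → o.
Extended square: lon ⌊0.07611/0.00833333⌋ = 9; lat ⌊0.01492/0.00416667⌋ = 3.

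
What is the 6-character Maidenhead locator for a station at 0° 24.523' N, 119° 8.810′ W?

Add 180° to longitude and 90° to latitude: 60.8532, 90.4087.
Field: 60.8532/20 → 3 → D, 90.4087/10 → 9 → J; chars DJ.
Square: 0.8532/2 → 0, 0.4087/1 → 0; chars 00.
Subsquare: 0.8532/0.0833333 → 10 → k, 0.4087/0.0416667 → 9 → j; chars kj.

DJ00kj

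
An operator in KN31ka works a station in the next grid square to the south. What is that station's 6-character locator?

KN30kx

Latitude subsquare a = 0; −1 → -1, wraps to 23 = x, carry into square.
Latitude square 1; −1 → 0.
The longitude characters are unchanged.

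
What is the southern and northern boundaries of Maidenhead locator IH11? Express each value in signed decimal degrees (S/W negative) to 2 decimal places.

Field I=8, H=7: +8·20° lon, +7·10° lat → SW at lon -20°, lat -20°.
Square 1, 1: +1·2° lon, +1·1° lat → SW at lon -18°, lat -19°.
Cell spans 2° lon × 1° lat.
south -19.00, north -18.00.

-19.00, -18.00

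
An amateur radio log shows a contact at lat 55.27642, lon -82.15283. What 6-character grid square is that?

EO85wg

Shift to the Maidenhead origin (180°W, 90°S): lon 97.8472, lat 145.2764.
Field: lon ⌊97.8472/20⌋ = 4 → E; lat ⌊145.2764/10⌋ = 14 → O.
Square: lon ⌊17.8472/2⌋ = 8; lat ⌊5.2764/1⌋ = 5.
Subsquare: lon ⌊1.8472/0.0833333⌋ = 22 → w; lat ⌊0.2764/0.0416667⌋ = 6 → g.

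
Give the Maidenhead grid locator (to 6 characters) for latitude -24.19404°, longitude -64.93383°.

Offset from 180°W / 90°S: lon 115.0662°, lat 65.8060°.
Field: 115.0662/20 → 5 → F, 65.8060/10 → 6 → G; chars FG.
Square: 15.0662/2 → 7, 5.8060/1 → 5; chars 75.
Subsquare: 1.0662/0.0833333 → 12 → m, 0.8060/0.0416667 → 19 → t; chars mt.

FG75mt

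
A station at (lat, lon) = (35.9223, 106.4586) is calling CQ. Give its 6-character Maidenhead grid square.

Shift to the Maidenhead origin (180°W, 90°S): lon 286.4586, lat 125.9223.
Field (20°×10°, letters A–R): 286.4586/20 → 14 → O, 125.9223/10 → 12 → M; chars OM.
Square (2°×1°, digits 0–9): 6.4586/2 → 3, 5.9223/1 → 5; chars 35.
Subsquare (5′×2.5′, letters a–x): 0.4586/0.0833333 → 5 → f, 0.9223/0.0416667 → 22 → w; chars fw.

OM35fw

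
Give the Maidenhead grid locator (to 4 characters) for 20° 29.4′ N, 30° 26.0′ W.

Offset from 180°W / 90°S: lon 149.57°, lat 110.49°.
Field: lon ⌊149.57/20⌋ = 7 → H; lat ⌊110.49/10⌋ = 11 → L.
Square: lon ⌊9.57/2⌋ = 4; lat ⌊0.49/1⌋ = 0.

HL40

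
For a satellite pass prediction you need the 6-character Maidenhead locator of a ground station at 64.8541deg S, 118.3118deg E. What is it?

Add 180° to longitude and 90° to latitude: 298.3118, 25.1459.
Field (20°×10°, letters A–R): 298.3118/20 → 14 → O, 25.1459/10 → 2 → C; chars OC.
Square (2°×1°, digits 0–9): 18.3118/2 → 9, 5.1459/1 → 5; chars 95.
Subsquare (5′×2.5′, letters a–x): 0.3118/0.0833333 → 3 → d, 0.1459/0.0416667 → 3 → d; chars dd.

OC95dd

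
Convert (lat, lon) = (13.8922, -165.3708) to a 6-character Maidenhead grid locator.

Shift to the Maidenhead origin (180°W, 90°S): lon 14.6292, lat 103.8922.
Field: lon ⌊14.6292/20⌋ = 0 → A; lat ⌊103.8922/10⌋ = 10 → K.
Square: lon ⌊14.6292/2⌋ = 7; lat ⌊3.8922/1⌋ = 3.
Subsquare: lon ⌊0.6292/0.0833333⌋ = 7 → h; lat ⌊0.8922/0.0416667⌋ = 21 → v.

AK73hv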